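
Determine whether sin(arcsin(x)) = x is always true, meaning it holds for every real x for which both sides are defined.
Claim: sin(arcsin(x)) = x.
Reasoning: For -1 ≤ x ≤ 1 (where arcsin is defined), arcsin(x) is by definition an angle whose sine equals x. Taking the sine of that angle returns x. (Note the other order, arcsin(sin x) = x, is NOT an identity.)
So the two sides agree for every real x for which both sides are defined.

Conclusion: Yes, this is an identity.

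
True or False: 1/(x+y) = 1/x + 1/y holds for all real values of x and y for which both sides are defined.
False.

Claim: 1/(x+y) = 1/x + 1/y.
Test a specific point where both sides are defined: x = 3, y = 3.
LHS = 1/(x+y) ≈ 0.1667
RHS = 1/x + 1/y ≈ 0.6667
Since 0.1667 ≠ 0.6667, the equation fails at this point, so it cannot hold for all real values of x and y for which both sides are defined.
1/x + 1/y = (x+y)/(xy), which is not 1/(x+y).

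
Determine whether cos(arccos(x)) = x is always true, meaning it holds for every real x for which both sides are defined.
Yes, this is an identity.

Claim: cos(arccos(x)) = x.
Reasoning: For -1 ≤ x ≤ 1 (where arccos is defined), arccos(x) is by definition an angle whose cosine equals x. Taking the cosine of that angle returns x. (Note the other order, arccos(cos x) = x, is NOT an identity.)
So the two sides agree for every real x for which both sides are defined.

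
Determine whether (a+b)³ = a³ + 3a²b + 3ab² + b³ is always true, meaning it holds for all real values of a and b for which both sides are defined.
Yes, this is an identity.

Claim: (a+b)³ = a³ + 3a²b + 3ab² + b³.
Reasoning: (a+b)³ = (a+b)(a+b)² = (a+b)(a² + 2ab + b²) = a³ + 2a²b + ab² + a²b + 2ab² + b³ = a³ + 3a²b + 3ab² + b³.
So the two sides agree for all real values of a and b for which both sides are defined.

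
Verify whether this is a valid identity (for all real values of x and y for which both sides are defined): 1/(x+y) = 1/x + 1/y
No, this is NOT an identity.

Claim: 1/(x+y) = 1/x + 1/y.
Test a specific point where both sides are defined: x = -2, y = 4.
LHS = 1/(x+y) ≈ 0.5000
RHS = 1/x + 1/y ≈ -0.2500
Since 0.5000 ≠ -0.2500, the equation fails at this point, so it cannot hold for all real values of x and y for which both sides are defined.
1/x + 1/y = (x+y)/(xy), which is not 1/(x+y).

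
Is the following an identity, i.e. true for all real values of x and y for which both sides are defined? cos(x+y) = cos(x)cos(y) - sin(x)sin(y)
Claim: cos(x+y) = cos(x)cos(y) - sin(x)sin(y).
Reasoning: By Euler's formula e^(i(x+y)) = e^(ix)·e^(iy) = (cos x + i·sin x)(cos y + i·sin y). The real part of the left side is cos(x+y); the real part of the product is cos(x)cos(y) - sin(x)sin(y) (since i·i = -1).
So the two sides agree for all real values of x and y for which both sides are defined.

Conclusion: Yes, this is an identity.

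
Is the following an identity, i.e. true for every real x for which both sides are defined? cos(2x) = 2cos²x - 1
Claim: cos(2x) = 2cos²x - 1.
Reasoning: cos(2x) = cos²x - sin²x. Replace sin²x by 1 - cos²x: cos²x - (1 - cos²x) = 2cos²x - 1.
So the two sides agree for every real x for which both sides are defined.

Conclusion: Yes, this is an identity.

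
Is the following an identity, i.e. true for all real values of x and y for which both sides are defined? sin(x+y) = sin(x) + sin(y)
Claim: sin(x+y) = sin(x) + sin(y).
Test a specific point where both sides are defined: x = π/3, y = π/2.
LHS = sin(x+y) ≈ 0.5000
RHS = sin(x) + sin(y) ≈ 1.8660
Since 0.5000 ≠ 1.8660, the equation fails at this point, so it cannot hold for all real values of x and y for which both sides are defined.
The correct expansion is sin(x+y) = sin(x)cos(y) + cos(x)sin(y); sine is not additive.

Conclusion: No, this is NOT an identity.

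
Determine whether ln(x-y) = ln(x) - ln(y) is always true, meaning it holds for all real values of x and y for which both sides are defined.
Claim: ln(x-y) = ln(x) - ln(y).
Test a specific point where both sides are defined: x = 2, y = 3/2.
LHS = ln(x-y) ≈ -0.6931
RHS = ln(x) - ln(y) ≈ 0.2877
Since -0.6931 ≠ 0.2877, the equation fails at this point, so it cannot hold for all real values of x and y for which both sides are defined.
ln(x) - ln(y) = ln(x/y), not ln(x-y).

Conclusion: No, this is NOT an identity.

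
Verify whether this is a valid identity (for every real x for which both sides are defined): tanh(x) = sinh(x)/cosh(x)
Yes, this is an identity.

Claim: tanh(x) = sinh(x)/cosh(x).
Reasoning: tanh(x) is defined as sinh(x)/cosh(x) = (e^x - e^-x)/(e^x + e^-x); cosh(x) ≥ 1 is never zero, so this holds for every real x.
So the two sides agree for every real x for which both sides are defined.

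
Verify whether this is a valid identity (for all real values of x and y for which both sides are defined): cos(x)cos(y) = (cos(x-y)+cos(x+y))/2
Yes, this is an identity.

Claim: cos(x)cos(y) = (cos(x-y)+cos(x+y))/2.
Reasoning: cos(x-y) = cos(x)cos(y) + sin(x)sin(y) and cos(x+y) = cos(x)cos(y) - sin(x)sin(y). Adding, cos(x-y) + cos(x+y) = 2cos(x)cos(y); divide by 2.
So the two sides agree for all real values of x and y for which both sides are defined.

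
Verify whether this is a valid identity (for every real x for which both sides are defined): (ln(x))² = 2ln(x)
Claim: (ln(x))² = 2ln(x).
Test a specific point where both sides are defined: x = 4.
LHS = (ln(x))² ≈ 1.9218
RHS = 2ln(x) ≈ 2.7726
Since 1.9218 ≠ 2.7726, the equation fails at this point, so it cannot hold for every real x for which both sides are defined.
2ln(x) equals ln(x²), which is not the same as (ln x)².

Conclusion: No, this is NOT an identity.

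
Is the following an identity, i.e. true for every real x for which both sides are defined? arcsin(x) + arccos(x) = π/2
Claim: arcsin(x) + arccos(x) = π/2.
Reasoning: Both sides are defined for -1 ≤ x ≤ 1. Let θ = arcsin(x), so sin θ = x and θ ∈ [-π/2, π/2]. Then cos(π/2 - θ) = sin θ = x and π/2 - θ ∈ [0, π], which is exactly the range of arccos, so arccos(x) = π/2 - θ. Adding: arcsin(x) + arccos(x) = θ + (π/2 - θ) = π/2.
So the two sides agree for every real x for which both sides are defined.

Conclusion: Yes, this is an identity.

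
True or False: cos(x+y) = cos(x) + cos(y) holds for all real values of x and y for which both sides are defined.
False.

Claim: cos(x+y) = cos(x) + cos(y).
Test a specific point where both sides are defined: x = π/4, y = π/4.
LHS = cos(x+y) ≈ 0.0000
RHS = cos(x) + cos(y) ≈ 1.4142
Since 0.0000 ≠ 1.4142, the equation fails at this point, so it cannot hold for all real values of x and y for which both sides are defined.
The correct expansion is cos(x+y) = cos(x)cos(y) - sin(x)sin(y); cosine is not additive.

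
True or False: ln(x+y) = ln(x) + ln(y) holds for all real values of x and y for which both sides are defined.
False.

Claim: ln(x+y) = ln(x) + ln(y).
Test a specific point where both sides are defined: x = 1/2, y = 4.
LHS = ln(x+y) ≈ 1.5041
RHS = ln(x) + ln(y) ≈ 0.6931
Since 1.5041 ≠ 0.6931, the equation fails at this point, so it cannot hold for all real values of x and y for which both sides are defined.
ln(x) + ln(y) = ln(xy), not ln(x+y).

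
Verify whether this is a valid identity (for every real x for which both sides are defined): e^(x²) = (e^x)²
Claim: e^(x²) = (e^x)².
Test a specific point where both sides are defined: x = 1/2.
LHS = e^(x²) ≈ 1.2840
RHS = (e^x)² ≈ 2.7183
Since 1.2840 ≠ 2.7183, the equation fails at this point, so it cannot hold for every real x for which both sides are defined.
(e^x)² = e^(2x), and 2x ≠ x² in general.

Conclusion: No, this is NOT an identity.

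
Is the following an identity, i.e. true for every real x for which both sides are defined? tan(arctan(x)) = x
Claim: tan(arctan(x)) = x.
Reasoning: For every real x, arctan(x) is by definition the angle in (-π/2, π/2) whose tangent equals x. Taking the tangent of that angle returns x.
So the two sides agree for every real x for which both sides are defined.

Conclusion: Yes, this is an identity.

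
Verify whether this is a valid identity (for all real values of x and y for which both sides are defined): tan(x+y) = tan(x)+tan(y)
Claim: tan(x+y) = tan(x)+tan(y).
Test a specific point where both sides are defined: x = π/4, y = -π/6.
LHS = tan(x+y) ≈ 0.2679
RHS = tan(x)+tan(y) ≈ 0.4226
Since 0.2679 ≠ 0.4226, the equation fails at this point, so it cannot hold for all real values of x and y for which both sides are defined.
The correct formula is tan(x+y) = (tan(x) + tan(y))/(1 - tan(x)tan(y)).

Conclusion: No, this is NOT an identity.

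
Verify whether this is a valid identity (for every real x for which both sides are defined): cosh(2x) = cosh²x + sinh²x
Claim: cosh(2x) = cosh²x + sinh²x.
Reasoning: cosh²x = (e^(2x) + 2 + e^(-2x))/4 and sinh²x = (e^(2x) - 2 + e^(-2x))/4. Adding gives (2e^(2x) + 2e^(-2x))/4 = (e^(2x) + e^(-2x))/2 = cosh(2x).
So the two sides agree for every real x for which both sides are defined.

Conclusion: Yes, this is an identity.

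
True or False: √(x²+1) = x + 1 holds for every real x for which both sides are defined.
Claim: √(x²+1) = x + 1.
Test a specific point where both sides are defined: x = -2.
LHS = √(x²+1) ≈ 2.2361
RHS = x + 1 ≈ -1.0000
Since 2.2361 ≠ -1.0000, the equation fails at this point, so it cannot hold for every real x for which both sides are defined.
(x+1)² = x² + 2x + 1 ≠ x² + 1 unless x = 0.

Conclusion: False.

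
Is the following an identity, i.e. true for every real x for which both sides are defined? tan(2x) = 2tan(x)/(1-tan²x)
Claim: tan(2x) = 2tan(x)/(1-tan²x).
Reasoning: tan(2x) = sin(2x)/cos(2x) = 2sin(x)cos(x) / (cos²x - sin²x). Divide numerator and denominator by cos²x: 2tan(x) / (1 - tan²x).
So the two sides agree for every real x for which both sides are defined.

Conclusion: Yes, this is an identity.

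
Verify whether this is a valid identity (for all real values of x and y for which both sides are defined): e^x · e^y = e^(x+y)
Claim: e^x · e^y = e^(x+y).
Reasoning: This is the law of exponents for a common base: multiplying powers adds exponents. E.g. from the series, (Σ x^j/j!)(Σ y^k/k!) = Σ_m (Σ_{j+k=m} x^j y^k/(j!k!)) = Σ_m (x+y)^m/m! by the binomial theorem.
So the two sides agree for all real values of x and y for which both sides are defined.

Conclusion: Yes, this is an identity.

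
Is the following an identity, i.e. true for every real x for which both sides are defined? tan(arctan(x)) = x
Claim: tan(arctan(x)) = x.
Reasoning: For every real x, arctan(x) is by definition the angle in (-π/2, π/2) whose tangent equals x. Taking the tangent of that angle returns x.
So the two sides agree for every real x for which both sides are defined.

Conclusion: Yes, this is an identity.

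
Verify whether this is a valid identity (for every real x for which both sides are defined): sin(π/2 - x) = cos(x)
Claim: sin(π/2 - x) = cos(x).
Reasoning: Use sin(u - v) = sin(u)cos(v) - cos(u)sin(v) with u = π/2, v = x: sin(π/2)cos(x) - cos(π/2)sin(x) = 1·cos(x) - 0·sin(x) = cos(x).
So the two sides agree for every real x for which both sides are defined.

Conclusion: Yes, this is an identity.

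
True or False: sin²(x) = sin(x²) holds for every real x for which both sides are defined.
False.

Claim: sin²(x) = sin(x²).
Test a specific point where both sides are defined: x = 2π/3.
LHS = sin²(x) ≈ 0.7500
RHS = sin(x²) ≈ -0.9474
Since 0.7500 ≠ -0.9474, the equation fails at this point, so it cannot hold for every real x for which both sides are defined.
sin²(x) means (sin x)², squaring the output; sin(x²) squares the input. These are different functions.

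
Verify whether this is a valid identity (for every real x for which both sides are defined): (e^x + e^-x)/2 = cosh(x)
Yes, this is an identity.

Claim: (e^x + e^-x)/2 = cosh(x).
Reasoning: This is exactly the definition of the hyperbolic cosine: cosh(x) := (e^x + e^-x)/2.
So the two sides agree for every real x for which both sides are defined.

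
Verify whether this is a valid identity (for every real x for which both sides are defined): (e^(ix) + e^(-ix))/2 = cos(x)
Claim: (e^(ix) + e^(-ix))/2 = cos(x).
Reasoning: By Euler's formula e^(ix) = cos(x) + i·sin(x) and e^(-ix) = cos(x) - i·sin(x). Adding cancels the sine terms: e^(ix) + e^(-ix) = 2cos(x); divide by 2.
So the two sides agree for every real x for which both sides are defined.

Conclusion: Yes, this is an identity.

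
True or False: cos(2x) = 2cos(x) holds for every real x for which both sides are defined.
Claim: cos(2x) = 2cos(x).
Test a specific point where both sides are defined: x = π/4.
LHS = cos(2x) ≈ 0.0000
RHS = 2cos(x) ≈ 1.4142
Since 0.0000 ≠ 1.4142, the equation fails at this point, so it cannot hold for every real x for which both sides are defined.
The correct double-angle formula is cos(2x) = cos²x - sin²x.

Conclusion: False.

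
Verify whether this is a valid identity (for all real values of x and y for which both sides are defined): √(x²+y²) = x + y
No, this is NOT an identity.

Claim: √(x²+y²) = x + y.
Test a specific point where both sides are defined: x = 3/2, y = 3.
LHS = √(x²+y²) ≈ 3.3541
RHS = x + y ≈ 4.5000
Since 3.3541 ≠ 4.5000, the equation fails at this point, so it cannot hold for all real values of x and y for which both sides are defined.
(x+y)² = x² + 2xy + y², not x² + y², so the square root does not split this way.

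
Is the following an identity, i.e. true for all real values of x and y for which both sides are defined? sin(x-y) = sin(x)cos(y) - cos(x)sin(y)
Yes, this is an identity.

Claim: sin(x-y) = sin(x)cos(y) - cos(x)sin(y).
Reasoning: Replace y by -y in sin(x+y) = sin(x)cos(y) + cos(x)sin(y) and use cos(-y) = cos(y), sin(-y) = -sin(y): sin(x-y) = sin(x)cos(y) - cos(x)sin(y).
So the two sides agree for all real values of x and y for which both sides are defined.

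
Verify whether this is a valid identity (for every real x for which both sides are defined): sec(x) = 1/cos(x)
Claim: sec(x) = 1/cos(x).
Reasoning: sec(x) is by definition the reciprocal of cos(x), wherever cos(x) ≠ 0.
So the two sides agree for every real x for which both sides are defined.

Conclusion: Yes, this is an identity.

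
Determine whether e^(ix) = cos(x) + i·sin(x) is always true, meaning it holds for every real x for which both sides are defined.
Yes, this is an identity.

Claim: e^(ix) = cos(x) + i·sin(x).
Reasoning: Euler's formula. Expand e^(ix) = Σ (ix)^k / k!. Since i² = -1, the even-k terms are Σ (-1)^m x^(2m)/(2m)! = cos(x) and the odd-k terms are i · Σ (-1)^m x^(2m+1)/(2m+1)! = i·sin(x).
So the two sides agree for every real x for which both sides are defined.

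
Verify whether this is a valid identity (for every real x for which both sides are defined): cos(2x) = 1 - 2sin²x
Claim: cos(2x) = 1 - 2sin²x.
Reasoning: cos(2x) = cos²x - sin²x. Replace cos²x by 1 - sin²x: (1 - sin²x) - sin²x = 1 - 2sin²x.
So the two sides agree for every real x for which both sides are defined.

Conclusion: Yes, this is an identity.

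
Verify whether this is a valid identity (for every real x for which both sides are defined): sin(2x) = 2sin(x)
No, this is NOT an identity.

Claim: sin(2x) = 2sin(x).
Test a specific point where both sides are defined: x = 3π/4.
LHS = sin(2x) ≈ -1.0000
RHS = 2sin(x) ≈ 1.4142
Since -1.0000 ≠ 1.4142, the equation fails at this point, so it cannot hold for every real x for which both sides are defined.
The correct double-angle formula is sin(2x) = 2sin(x)cos(x).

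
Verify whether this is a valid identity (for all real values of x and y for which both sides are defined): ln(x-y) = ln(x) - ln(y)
Claim: ln(x-y) = ln(x) - ln(y).
Test a specific point where both sides are defined: x = 3/2, y = 1/2.
LHS = ln(x-y) ≈ 0.0000
RHS = ln(x) - ln(y) ≈ 1.0986
Since 0.0000 ≠ 1.0986, the equation fails at this point, so it cannot hold for all real values of x and y for which both sides are defined.
ln(x) - ln(y) = ln(x/y), not ln(x-y).

Conclusion: No, this is NOT an identity.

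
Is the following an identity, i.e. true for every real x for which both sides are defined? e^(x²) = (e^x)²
No, this is NOT an identity.

Claim: e^(x²) = (e^x)².
Test a specific point where both sides are defined: x = -1.
LHS = e^(x²) ≈ 2.7183
RHS = (e^x)² ≈ 0.1353
Since 2.7183 ≠ 0.1353, the equation fails at this point, so it cannot hold for every real x for which both sides are defined.
(e^x)² = e^(2x), and 2x ≠ x² in general.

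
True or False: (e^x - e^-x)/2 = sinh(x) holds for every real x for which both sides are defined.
Claim: (e^x - e^-x)/2 = sinh(x).
Reasoning: This is exactly the definition of the hyperbolic sine: sinh(x) := (e^x - e^-x)/2.
So the two sides agree for every real x for which both sides are defined.

Conclusion: True.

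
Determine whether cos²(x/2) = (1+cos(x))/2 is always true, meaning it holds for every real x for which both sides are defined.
Claim: cos²(x/2) = (1+cos(x))/2.
Reasoning: Use cos(2θ) = 2cos²θ - 1 with θ = x/2: cos(x) = 2cos²(x/2) - 1. Solving for cos²(x/2) gives (1 + cos(x))/2.
So the two sides agree for every real x for which both sides are defined.

Conclusion: Yes, this is an identity.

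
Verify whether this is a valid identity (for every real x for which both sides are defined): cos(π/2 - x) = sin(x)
Claim: cos(π/2 - x) = sin(x).
Reasoning: Use cos(u - v) = cos(u)cos(v) + sin(u)sin(v) with u = π/2, v = x: cos(π/2)cos(x) + sin(π/2)sin(x) = 0·cos(x) + 1·sin(x) = sin(x).
So the two sides agree for every real x for which both sides are defined.

Conclusion: Yes, this is an identity.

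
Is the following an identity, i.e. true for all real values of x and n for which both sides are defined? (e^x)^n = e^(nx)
Claim: (e^x)^n = e^(nx).
Reasoning: e^x is a positive real number, and for a positive base B and real exponent n, B^n = e^(n·ln B). With B = e^x, ln B = x, so (e^x)^n = e^(n·x).
So the two sides agree for all real values of x and n for which both sides are defined.

Conclusion: Yes, this is an identity.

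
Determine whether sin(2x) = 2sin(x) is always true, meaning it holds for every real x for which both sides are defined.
Claim: sin(2x) = 2sin(x).
Test a specific point where both sides are defined: x = 3π/4.
LHS = sin(2x) ≈ -1.0000
RHS = 2sin(x) ≈ 1.4142
Since -1.0000 ≠ 1.4142, the equation fails at this point, so it cannot hold for every real x for which both sides are defined.
The correct double-angle formula is sin(2x) = 2sin(x)cos(x).

Conclusion: No, this is NOT an identity.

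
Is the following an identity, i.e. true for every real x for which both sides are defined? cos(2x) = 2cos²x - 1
Claim: cos(2x) = 2cos²x - 1.
Reasoning: cos(2x) = cos²x - sin²x. Replace sin²x by 1 - cos²x: cos²x - (1 - cos²x) = 2cos²x - 1.
So the two sides agree for every real x for which both sides are defined.

Conclusion: Yes, this is an identity.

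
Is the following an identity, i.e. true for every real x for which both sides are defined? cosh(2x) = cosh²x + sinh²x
Yes, this is an identity.

Claim: cosh(2x) = cosh²x + sinh²x.
Reasoning: cosh²x = (e^(2x) + 2 + e^(-2x))/4 and sinh²x = (e^(2x) - 2 + e^(-2x))/4. Adding gives (2e^(2x) + 2e^(-2x))/4 = (e^(2x) + e^(-2x))/2 = cosh(2x).
So the two sides agree for every real x for which both sides are defined.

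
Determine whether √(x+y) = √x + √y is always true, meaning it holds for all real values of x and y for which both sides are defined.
No, this is NOT an identity.

Claim: √(x+y) = √x + √y.
Test a specific point where both sides are defined: x = 1, y = 2.
LHS = √(x+y) ≈ 1.7321
RHS = √x + √y ≈ 2.4142
Since 1.7321 ≠ 2.4142, the equation fails at this point, so it cannot hold for all real values of x and y for which both sides are defined.
Squaring the right side gives x + 2√(xy) + y, not x + y.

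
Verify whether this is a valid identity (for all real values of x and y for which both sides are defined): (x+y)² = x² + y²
Claim: (x+y)² = x² + y².
Test a specific point where both sides are defined: x = 5, y = -2.
LHS = (x+y)² ≈ 9.0000
RHS = x² + y² ≈ 29.0000
Since 9.0000 ≠ 29.0000, the equation fails at this point, so it cannot hold for all real values of x and y for which both sides are defined.
The correct expansion is (x+y)² = x² + 2xy + y²; the cross term 2xy is missing.

Conclusion: No, this is NOT an identity.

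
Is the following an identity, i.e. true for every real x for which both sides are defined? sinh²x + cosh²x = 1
No, this is NOT an identity.

Claim: sinh²x + cosh²x = 1.
Test a specific point where both sides are defined: x = 1.
LHS = sinh²x + cosh²x ≈ 3.7622
RHS = 1 ≈ 1.0000
Since 3.7622 ≠ 1.0000, the equation fails at this point, so it cannot hold for every real x for which both sides are defined.
The correct hyperbolic identity is cosh²x - sinh²x = 1 (a difference); the sum sinh²x + cosh²x equals cosh(2x).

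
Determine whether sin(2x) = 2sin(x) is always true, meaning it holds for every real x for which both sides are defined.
No, this is NOT an identity.

Claim: sin(2x) = 2sin(x).
Test a specific point where both sides are defined: x = -π/3.
LHS = sin(2x) ≈ -0.8660
RHS = 2sin(x) ≈ -1.7321
Since -0.8660 ≠ -1.7321, the equation fails at this point, so it cannot hold for every real x for which both sides are defined.
The correct double-angle formula is sin(2x) = 2sin(x)cos(x).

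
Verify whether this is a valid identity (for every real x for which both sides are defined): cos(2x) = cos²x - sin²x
Yes, this is an identity.

Claim: cos(2x) = cos²x - sin²x.
Reasoning: Put y = x in the addition formula cos(x+y) = cos(x)cos(y) - sin(x)sin(y): cos(2x) = cos²x - sin²x.
So the two sides agree for every real x for which both sides are defined.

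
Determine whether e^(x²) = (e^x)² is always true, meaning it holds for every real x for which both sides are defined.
No, this is NOT an identity.

Claim: e^(x²) = (e^x)².
Test a specific point where both sides are defined: x = -1.
LHS = e^(x²) ≈ 2.7183
RHS = (e^x)² ≈ 0.1353
Since 2.7183 ≠ 0.1353, the equation fails at this point, so it cannot hold for every real x for which both sides are defined.
(e^x)² = e^(2x), and 2x ≠ x² in general.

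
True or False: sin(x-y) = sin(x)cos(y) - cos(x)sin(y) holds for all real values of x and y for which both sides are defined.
Claim: sin(x-y) = sin(x)cos(y) - cos(x)sin(y).
Reasoning: Replace y by -y in sin(x+y) = sin(x)cos(y) + cos(x)sin(y) and use cos(-y) = cos(y), sin(-y) = -sin(y): sin(x-y) = sin(x)cos(y) - cos(x)sin(y).
So the two sides agree for all real values of x and y for which both sides are defined.

Conclusion: True.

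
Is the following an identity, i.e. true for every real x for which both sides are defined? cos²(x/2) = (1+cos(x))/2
Yes, this is an identity.

Claim: cos²(x/2) = (1+cos(x))/2.
Reasoning: Use cos(2θ) = 2cos²θ - 1 with θ = x/2: cos(x) = 2cos²(x/2) - 1. Solving for cos²(x/2) gives (1 + cos(x))/2.
So the two sides agree for every real x for which both sides are defined.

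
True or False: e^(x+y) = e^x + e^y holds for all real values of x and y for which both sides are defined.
False.

Claim: e^(x+y) = e^x + e^y.
Test a specific point where both sides are defined: x = 3, y = 3/2.
LHS = e^(x+y) ≈ 90.0171
RHS = e^x + e^y ≈ 24.5672
Since 90.0171 ≠ 24.5672, the equation fails at this point, so it cannot hold for all real values of x and y for which both sides are defined.
The correct rule is e^(x+y) = e^x · e^y (a product, not a sum).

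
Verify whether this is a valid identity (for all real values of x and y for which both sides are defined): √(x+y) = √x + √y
No, this is NOT an identity.

Claim: √(x+y) = √x + √y.
Test a specific point where both sides are defined: x = 1/2, y = 3/2.
LHS = √(x+y) ≈ 1.4142
RHS = √x + √y ≈ 1.9319
Since 1.4142 ≠ 1.9319, the equation fails at this point, so it cannot hold for all real values of x and y for which both sides are defined.
Squaring the right side gives x + 2√(xy) + y, not x + y.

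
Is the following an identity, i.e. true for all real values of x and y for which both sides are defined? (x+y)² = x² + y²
Claim: (x+y)² = x² + y².
Test a specific point where both sides are defined: x = -2, y = 1/2.
LHS = (x+y)² ≈ 2.2500
RHS = x² + y² ≈ 4.2500
Since 2.2500 ≠ 4.2500, the equation fails at this point, so it cannot hold for all real values of x and y for which both sides are defined.
The correct expansion is (x+y)² = x² + 2xy + y²; the cross term 2xy is missing.

Conclusion: No, this is NOT an identity.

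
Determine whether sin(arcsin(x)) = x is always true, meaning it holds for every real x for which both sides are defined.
Claim: sin(arcsin(x)) = x.
Reasoning: For -1 ≤ x ≤ 1 (where arcsin is defined), arcsin(x) is by definition an angle whose sine equals x. Taking the sine of that angle returns x. (Note the other order, arcsin(sin x) = x, is NOT an identity.)
So the two sides agree for every real x for which both sides are defined.

Conclusion: Yes, this is an identity.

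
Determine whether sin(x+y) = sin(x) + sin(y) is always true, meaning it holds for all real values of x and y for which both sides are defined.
Claim: sin(x+y) = sin(x) + sin(y).
Test a specific point where both sides are defined: x = -π/4, y = π/3.
LHS = sin(x+y) ≈ 0.2588
RHS = sin(x) + sin(y) ≈ 0.1589
Since 0.2588 ≠ 0.1589, the equation fails at this point, so it cannot hold for all real values of x and y for which both sides are defined.
The correct expansion is sin(x+y) = sin(x)cos(y) + cos(x)sin(y); sine is not additive.

Conclusion: No, this is NOT an identity.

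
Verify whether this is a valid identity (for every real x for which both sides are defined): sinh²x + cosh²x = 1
Claim: sinh²x + cosh²x = 1.
Test a specific point where both sides are defined: x = -1.
LHS = sinh²x + cosh²x ≈ 3.7622
RHS = 1 ≈ 1.0000
Since 3.7622 ≠ 1.0000, the equation fails at this point, so it cannot hold for every real x for which both sides are defined.
The correct hyperbolic identity is cosh²x - sinh²x = 1 (a difference); the sum sinh²x + cosh²x equals cosh(2x).

Conclusion: No, this is NOT an identity.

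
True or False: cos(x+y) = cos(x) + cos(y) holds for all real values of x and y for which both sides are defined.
Claim: cos(x+y) = cos(x) + cos(y).
Test a specific point where both sides are defined: x = 3π/4, y = π/4.
LHS = cos(x+y) ≈ -1.0000
RHS = cos(x) + cos(y) ≈ 0.0000
Since -1.0000 ≠ 0.0000, the equation fails at this point, so it cannot hold for all real values of x and y for which both sides are defined.
The correct expansion is cos(x+y) = cos(x)cos(y) - sin(x)sin(y); cosine is not additive.

Conclusion: False.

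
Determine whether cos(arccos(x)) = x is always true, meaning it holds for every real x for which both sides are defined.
Yes, this is an identity.

Claim: cos(arccos(x)) = x.
Reasoning: For -1 ≤ x ≤ 1 (where arccos is defined), arccos(x) is by definition an angle whose cosine equals x. Taking the cosine of that angle returns x. (Note the other order, arccos(cos x) = x, is NOT an identity.)
So the two sides agree for every real x for which both sides are defined.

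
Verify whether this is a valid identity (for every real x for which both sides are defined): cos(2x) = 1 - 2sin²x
Yes, this is an identity.

Claim: cos(2x) = 1 - 2sin²x.
Reasoning: cos(2x) = cos²x - sin²x. Replace cos²x by 1 - sin²x: (1 - sin²x) - sin²x = 1 - 2sin²x.
So the two sides agree for every real x for which both sides are defined.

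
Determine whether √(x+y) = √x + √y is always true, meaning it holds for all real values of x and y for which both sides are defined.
No, this is NOT an identity.

Claim: √(x+y) = √x + √y.
Test a specific point where both sides are defined: x = 3/2, y = 3.
LHS = √(x+y) ≈ 2.1213
RHS = √x + √y ≈ 2.9568
Since 2.1213 ≠ 2.9568, the equation fails at this point, so it cannot hold for all real values of x and y for which both sides are defined.
Squaring the right side gives x + 2√(xy) + y, not x + y.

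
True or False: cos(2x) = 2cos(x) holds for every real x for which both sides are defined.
Claim: cos(2x) = 2cos(x).
Test a specific point where both sides are defined: x = π/3.
LHS = cos(2x) ≈ -0.5000
RHS = 2cos(x) ≈ 1.0000
Since -0.5000 ≠ 1.0000, the equation fails at this point, so it cannot hold for every real x for which both sides are defined.
The correct double-angle formula is cos(2x) = cos²x - sin²x.

Conclusion: False.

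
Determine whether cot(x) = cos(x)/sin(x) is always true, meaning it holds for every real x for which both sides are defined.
Yes, this is an identity.

Claim: cot(x) = cos(x)/sin(x).
Reasoning: cot(x) is defined as 1/tan(x) = 1/(sin(x)/cos(x)) = cos(x)/sin(x), wherever sin(x) ≠ 0.
So the two sides agree for every real x for which both sides are defined.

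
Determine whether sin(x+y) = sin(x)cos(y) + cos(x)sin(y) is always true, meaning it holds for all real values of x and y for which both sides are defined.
Claim: sin(x+y) = sin(x)cos(y) + cos(x)sin(y).
Reasoning: By Euler's formula e^(i(x+y)) = e^(ix)·e^(iy) = (cos x + i·sin x)(cos y + i·sin y). The imaginary part of the left side is sin(x+y); the imaginary part of the product is sin(x)cos(y) + cos(x)sin(y).
So the two sides agree for all real values of x and y for which both sides are defined.

Conclusion: Yes, this is an identity.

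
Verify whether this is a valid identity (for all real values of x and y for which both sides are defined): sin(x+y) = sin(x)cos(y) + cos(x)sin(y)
Claim: sin(x+y) = sin(x)cos(y) + cos(x)sin(y).
Reasoning: By Euler's formula e^(i(x+y)) = e^(ix)·e^(iy) = (cos x + i·sin x)(cos y + i·sin y). The imaginary part of the left side is sin(x+y); the imaginary part of the product is sin(x)cos(y) + cos(x)sin(y).
So the two sides agree for all real values of x and y for which both sides are defined.

Conclusion: Yes, this is an identity.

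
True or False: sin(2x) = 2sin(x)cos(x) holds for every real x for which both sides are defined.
Claim: sin(2x) = 2sin(x)cos(x).
Reasoning: Put y = x in the addition formula sin(x+y) = sin(x)cos(y) + cos(x)sin(y): sin(2x) = sin(x)cos(x) + cos(x)sin(x) = 2sin(x)cos(x).
So the two sides agree for every real x for which both sides are defined.

Conclusion: True.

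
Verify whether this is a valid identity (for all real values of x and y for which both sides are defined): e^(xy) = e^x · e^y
No, this is NOT an identity.

Claim: e^(xy) = e^x · e^y.
Test a specific point where both sides are defined: x = 4, y = -1.
LHS = e^(xy) ≈ 0.0183
RHS = e^x · e^y ≈ 20.0855
Since 0.0183 ≠ 20.0855, the equation fails at this point, so it cannot hold for all real values of x and y for which both sides are defined.
e^x · e^y = e^(x+y), not e^(xy).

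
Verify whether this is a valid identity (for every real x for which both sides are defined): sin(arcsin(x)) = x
Yes, this is an identity.

Claim: sin(arcsin(x)) = x.
Reasoning: For -1 ≤ x ≤ 1 (where arcsin is defined), arcsin(x) is by definition an angle whose sine equals x. Taking the sine of that angle returns x. (Note the other order, arcsin(sin x) = x, is NOT an identity.)
So the two sides agree for every real x for which both sides are defined.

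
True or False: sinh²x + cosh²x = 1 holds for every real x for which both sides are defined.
Claim: sinh²x + cosh²x = 1.
Test a specific point where both sides are defined: x = -1.
LHS = sinh²x + cosh²x ≈ 3.7622
RHS = 1 ≈ 1.0000
Since 3.7622 ≠ 1.0000, the equation fails at this point, so it cannot hold for every real x for which both sides are defined.
The correct hyperbolic identity is cosh²x - sinh²x = 1 (a difference); the sum sinh²x + cosh²x equals cosh(2x).

Conclusion: False.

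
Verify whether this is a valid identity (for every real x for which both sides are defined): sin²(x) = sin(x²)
Claim: sin²(x) = sin(x²).
Test a specific point where both sides are defined: x = 2π/3.
LHS = sin²(x) ≈ 0.7500
RHS = sin(x²) ≈ -0.9474
Since 0.7500 ≠ -0.9474, the equation fails at this point, so it cannot hold for every real x for which both sides are defined.
sin²(x) means (sin x)², squaring the output; sin(x²) squares the input. These are different functions.

Conclusion: No, this is NOT an identity.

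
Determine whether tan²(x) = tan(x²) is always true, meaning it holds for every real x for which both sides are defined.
No, this is NOT an identity.

Claim: tan²(x) = tan(x²).
Test a specific point where both sides are defined: x = 2π/3.
LHS = tan²(x) ≈ 3.0000
RHS = tan(x²) ≈ 2.9590
Since 3.0000 ≠ 2.9590, the equation fails at this point, so it cannot hold for every real x for which both sides are defined.
tan²(x) means (tan x)², squaring the output; tan(x²) squares the input. These are different functions.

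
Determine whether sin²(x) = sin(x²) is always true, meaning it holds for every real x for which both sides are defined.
Claim: sin²(x) = sin(x²).
Test a specific point where both sides are defined: x = -π/2.
LHS = sin²(x) ≈ 1.0000
RHS = sin(x²) ≈ 0.6243
Since 1.0000 ≠ 0.6243, the equation fails at this point, so it cannot hold for every real x for which both sides are defined.
sin²(x) means (sin x)², squaring the output; sin(x²) squares the input. These are different functions.

Conclusion: No, this is NOT an identity.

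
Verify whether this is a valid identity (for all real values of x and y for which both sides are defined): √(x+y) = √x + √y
Claim: √(x+y) = √x + √y.
Test a specific point where both sides are defined: x = 2, y = 1/2.
LHS = √(x+y) ≈ 1.5811
RHS = √x + √y ≈ 2.1213
Since 1.5811 ≠ 2.1213, the equation fails at this point, so it cannot hold for all real values of x and y for which both sides are defined.
Squaring the right side gives x + 2√(xy) + y, not x + y.

Conclusion: No, this is NOT an identity.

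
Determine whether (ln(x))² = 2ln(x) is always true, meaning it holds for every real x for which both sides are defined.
Claim: (ln(x))² = 2ln(x).
Test a specific point where both sides are defined: x = 3/2.
LHS = (ln(x))² ≈ 0.1644
RHS = 2ln(x) ≈ 0.8109
Since 0.1644 ≠ 0.8109, the equation fails at this point, so it cannot hold for every real x for which both sides are defined.
2ln(x) equals ln(x²), which is not the same as (ln x)².

Conclusion: No, this is NOT an identity.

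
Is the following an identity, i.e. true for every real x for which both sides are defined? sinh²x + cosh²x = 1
No, this is NOT an identity.

Claim: sinh²x + cosh²x = 1.
Test a specific point where both sides are defined: x = 1.
LHS = sinh²x + cosh²x ≈ 3.7622
RHS = 1 ≈ 1.0000
Since 3.7622 ≠ 1.0000, the equation fails at this point, so it cannot hold for every real x for which both sides are defined.
The correct hyperbolic identity is cosh²x - sinh²x = 1 (a difference); the sum sinh²x + cosh²x equals cosh(2x).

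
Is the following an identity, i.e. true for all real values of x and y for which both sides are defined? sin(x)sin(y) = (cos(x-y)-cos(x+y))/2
Yes, this is an identity.

Claim: sin(x)sin(y) = (cos(x-y)-cos(x+y))/2.
Reasoning: cos(x-y) = cos(x)cos(y) + sin(x)sin(y) and cos(x+y) = cos(x)cos(y) - sin(x)sin(y). Subtracting, cos(x-y) - cos(x+y) = 2sin(x)sin(y); divide by 2.
So the two sides agree for all real values of x and y for which both sides are defined.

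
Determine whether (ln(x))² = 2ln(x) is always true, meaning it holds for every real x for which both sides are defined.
No, this is NOT an identity.

Claim: (ln(x))² = 2ln(x).
Test a specific point where both sides are defined: x = 3.
LHS = (ln(x))² ≈ 1.2069
RHS = 2ln(x) ≈ 2.1972
Since 1.2069 ≠ 2.1972, the equation fails at this point, so it cannot hold for every real x for which both sides are defined.
2ln(x) equals ln(x²), which is not the same as (ln x)².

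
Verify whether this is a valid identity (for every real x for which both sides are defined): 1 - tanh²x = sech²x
Claim: 1 - tanh²x = sech²x.
Reasoning: Divide cosh²x - sinh²x = 1 through by cosh²x (never zero): 1 - tanh²x = 1/cosh²x = sech²x.
So the two sides agree for every real x for which both sides are defined.

Conclusion: Yes, this is an identity.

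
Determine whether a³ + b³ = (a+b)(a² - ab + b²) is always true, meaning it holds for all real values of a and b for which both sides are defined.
Yes, this is an identity.

Claim: a³ + b³ = (a+b)(a² - ab + b²).
Reasoning: Expand the right side: (a+b)(a² - ab + b²) = a³ - a²b + ab² + a²b - ab² + b³ = a³ + b³ (the middle terms cancel in pairs).
So the two sides agree for all real values of a and b for which both sides are defined.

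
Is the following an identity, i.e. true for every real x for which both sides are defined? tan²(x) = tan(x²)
Claim: tan²(x) = tan(x²).
Test a specific point where both sides are defined: x = -π/6.
LHS = tan²(x) ≈ 0.3333
RHS = tan(x²) ≈ 0.2812
Since 0.3333 ≠ 0.2812, the equation fails at this point, so it cannot hold for every real x for which both sides are defined.
tan²(x) means (tan x)², squaring the output; tan(x²) squares the input. These are different functions.

Conclusion: No, this is NOT an identity.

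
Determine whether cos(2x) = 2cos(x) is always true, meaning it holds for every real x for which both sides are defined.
Claim: cos(2x) = 2cos(x).
Test a specific point where both sides are defined: x = π/4.
LHS = cos(2x) ≈ 0.0000
RHS = 2cos(x) ≈ 1.4142
Since 0.0000 ≠ 1.4142, the equation fails at this point, so it cannot hold for every real x for which both sides are defined.
The correct double-angle formula is cos(2x) = cos²x - sin²x.

Conclusion: No, this is NOT an identity.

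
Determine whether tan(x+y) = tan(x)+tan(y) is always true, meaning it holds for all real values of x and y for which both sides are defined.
Claim: tan(x+y) = tan(x)+tan(y).
Test a specific point where both sides are defined: x = π/4, y = -π/3.
LHS = tan(x+y) ≈ -0.2679
RHS = tan(x)+tan(y) ≈ -0.7321
Since -0.2679 ≠ -0.7321, the equation fails at this point, so it cannot hold for all real values of x and y for which both sides are defined.
The correct formula is tan(x+y) = (tan(x) + tan(y))/(1 - tan(x)tan(y)).

Conclusion: No, this is NOT an identity.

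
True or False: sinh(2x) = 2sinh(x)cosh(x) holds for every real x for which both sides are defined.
True.

Claim: sinh(2x) = 2sinh(x)cosh(x).
Reasoning: 2sinh(x)cosh(x) = 2 · (e^x - e^-x)/2 · (e^x + e^-x)/2 = (e^(2x) - e^(-2x))/2 = sinh(2x).
So the two sides agree for every real x for which both sides are defined.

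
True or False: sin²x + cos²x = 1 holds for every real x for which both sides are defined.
True.

Claim: sin²x + cos²x = 1.
Reasoning: The point (cos x, sin x) lies on the unit circle X² + Y² = 1, so cos²x + sin²x = 1 for every real x.
So the two sides agree for every real x for which both sides are defined.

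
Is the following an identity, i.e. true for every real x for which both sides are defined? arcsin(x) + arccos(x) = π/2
Yes, this is an identity.

Claim: arcsin(x) + arccos(x) = π/2.
Reasoning: Both sides are defined for -1 ≤ x ≤ 1. Let θ = arcsin(x), so sin θ = x and θ ∈ [-π/2, π/2]. Then cos(π/2 - θ) = sin θ = x and π/2 - θ ∈ [0, π], which is exactly the range of arccos, so arccos(x) = π/2 - θ. Adding: arcsin(x) + arccos(x) = θ + (π/2 - θ) = π/2.
So the two sides agree for every real x for which both sides are defined.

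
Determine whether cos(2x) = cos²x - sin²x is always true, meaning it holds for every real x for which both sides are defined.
Yes, this is an identity.

Claim: cos(2x) = cos²x - sin²x.
Reasoning: Put y = x in the addition formula cos(x+y) = cos(x)cos(y) - sin(x)sin(y): cos(2x) = cos²x - sin²x.
So the two sides agree for every real x for which both sides are defined.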